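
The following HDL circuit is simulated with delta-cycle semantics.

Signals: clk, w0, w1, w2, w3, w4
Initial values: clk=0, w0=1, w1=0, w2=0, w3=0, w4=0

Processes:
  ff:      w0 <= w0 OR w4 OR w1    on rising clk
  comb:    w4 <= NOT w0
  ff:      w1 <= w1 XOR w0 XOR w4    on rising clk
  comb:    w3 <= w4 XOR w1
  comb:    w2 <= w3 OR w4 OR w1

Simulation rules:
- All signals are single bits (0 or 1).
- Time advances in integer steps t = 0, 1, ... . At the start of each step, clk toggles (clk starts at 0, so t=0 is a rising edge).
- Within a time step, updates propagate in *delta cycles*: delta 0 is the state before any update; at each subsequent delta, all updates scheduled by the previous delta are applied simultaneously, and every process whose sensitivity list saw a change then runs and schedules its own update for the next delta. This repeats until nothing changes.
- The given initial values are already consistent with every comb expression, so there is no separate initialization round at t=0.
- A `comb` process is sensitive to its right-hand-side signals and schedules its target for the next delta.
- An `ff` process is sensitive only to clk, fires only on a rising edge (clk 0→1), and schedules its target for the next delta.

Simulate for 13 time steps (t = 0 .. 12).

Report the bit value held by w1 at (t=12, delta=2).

1

[bits: clk,w4,w1,w2,w3,w0]
t=0: Δ0=000001 Δ1=100001 Δ2=101001 Δ3=101111 | 3Δ
t=1: Δ0=101111 Δ1=001111 | 1Δ
t=2: Δ0=001111 Δ1=101111 Δ2=100111 Δ3=100101 Δ4=100001 | 4Δ
t=3: Δ0=100001 Δ1=000001 | 1Δ
t=4: Δ0=000001 Δ1=100001 Δ2=101001 Δ3=101111 | 3Δ
t=5: Δ0=101111 Δ1=001111 | 1Δ
t=6: Δ0=001111 Δ1=101111 Δ2=100111 Δ3=100101 Δ4=100001 | 4Δ
t=7: Δ0=100001 Δ1=000001 | 1Δ
t=8: Δ0=000001 Δ1=100001 Δ2=101001 Δ3=101111 | 3Δ
t=9: Δ0=101111 Δ1=001111 | 1Δ
t=10: Δ0=001111 Δ1=101111 Δ2=100111 Δ3=100101 Δ4=100001 | 4Δ
t=11: Δ0=100001 Δ1=000001 | 1Δ
t=12: Δ0=000001 Δ1=100001 Δ2=101001 Δ3=101111 | 3Δ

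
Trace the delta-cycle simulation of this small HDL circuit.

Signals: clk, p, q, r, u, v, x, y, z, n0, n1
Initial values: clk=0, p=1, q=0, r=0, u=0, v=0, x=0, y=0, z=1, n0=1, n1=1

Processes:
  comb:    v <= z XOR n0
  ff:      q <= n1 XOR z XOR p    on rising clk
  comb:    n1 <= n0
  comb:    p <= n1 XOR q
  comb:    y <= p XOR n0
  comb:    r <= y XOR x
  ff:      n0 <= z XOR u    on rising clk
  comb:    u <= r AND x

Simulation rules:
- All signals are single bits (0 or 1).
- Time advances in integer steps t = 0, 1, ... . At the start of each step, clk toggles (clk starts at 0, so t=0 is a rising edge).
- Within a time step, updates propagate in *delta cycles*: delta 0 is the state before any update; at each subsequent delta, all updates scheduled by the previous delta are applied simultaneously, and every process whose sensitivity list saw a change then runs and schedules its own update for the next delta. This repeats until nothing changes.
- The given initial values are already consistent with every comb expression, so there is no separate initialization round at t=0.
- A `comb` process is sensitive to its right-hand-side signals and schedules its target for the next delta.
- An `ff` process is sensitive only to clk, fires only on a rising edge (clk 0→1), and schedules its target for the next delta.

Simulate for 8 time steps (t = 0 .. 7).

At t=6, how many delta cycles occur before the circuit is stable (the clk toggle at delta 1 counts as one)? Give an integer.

t=0 Δ0: n0=1 z=1 u=0 x=0 n1=1 q=0 p=1 y=0 v=0 r=0 clk=0
  Δ1: clk:0→1
  Δ2: q:0→1
  Δ3: p:1→0
  Δ4: y:0→1
  Δ5: r:0→1
  (5Δ to stable)
t=1 Δ0: n0=1 z=1 u=0 x=0 n1=1 q=1 p=0 y=1 v=0 r=1 clk=1
  Δ1: clk:1→0
  (1Δ to stable)
t=2 Δ0: n0=1 z=1 u=0 x=0 n1=1 q=1 p=0 y=1 v=0 r=1 clk=0
  Δ1: clk:0→1
  Δ2: q:1→0
  Δ3: p:0→1
  Δ4: y:1→0
  Δ5: r:1→0
  (5Δ to stable)
t=3 Δ0: n0=1 z=1 u=0 x=0 n1=1 q=0 p=1 y=0 v=0 r=0 clk=1
  Δ1: clk:1→0
  (1Δ to stable)
t=4 Δ0: n0=1 z=1 u=0 x=0 n1=1 q=0 p=1 y=0 v=0 r=0 clk=0
  Δ1: clk:0→1
  Δ2: q:0→1
  Δ3: p:1→0
  Δ4: y:0→1
  Δ5: r:0→1
  (5Δ to stable)
t=5 Δ0: n0=1 z=1 u=0 x=0 n1=1 q=1 p=0 y=1 v=0 r=1 clk=1
  Δ1: clk:1→0
  (1Δ to stable)
t=6 Δ0: n0=1 z=1 u=0 x=0 n1=1 q=1 p=0 y=1 v=0 r=1 clk=0
  Δ1: clk:0→1
  Δ2: q:1→0
  Δ3: p:0→1
  Δ4: y:1→0
  Δ5: r:1→0
  (5Δ to stable)
t=7 Δ0: n0=1 z=1 u=0 x=0 n1=1 q=0 p=1 y=0 v=0 r=0 clk=1
  Δ1: clk:1→0
  (1Δ to stable)

5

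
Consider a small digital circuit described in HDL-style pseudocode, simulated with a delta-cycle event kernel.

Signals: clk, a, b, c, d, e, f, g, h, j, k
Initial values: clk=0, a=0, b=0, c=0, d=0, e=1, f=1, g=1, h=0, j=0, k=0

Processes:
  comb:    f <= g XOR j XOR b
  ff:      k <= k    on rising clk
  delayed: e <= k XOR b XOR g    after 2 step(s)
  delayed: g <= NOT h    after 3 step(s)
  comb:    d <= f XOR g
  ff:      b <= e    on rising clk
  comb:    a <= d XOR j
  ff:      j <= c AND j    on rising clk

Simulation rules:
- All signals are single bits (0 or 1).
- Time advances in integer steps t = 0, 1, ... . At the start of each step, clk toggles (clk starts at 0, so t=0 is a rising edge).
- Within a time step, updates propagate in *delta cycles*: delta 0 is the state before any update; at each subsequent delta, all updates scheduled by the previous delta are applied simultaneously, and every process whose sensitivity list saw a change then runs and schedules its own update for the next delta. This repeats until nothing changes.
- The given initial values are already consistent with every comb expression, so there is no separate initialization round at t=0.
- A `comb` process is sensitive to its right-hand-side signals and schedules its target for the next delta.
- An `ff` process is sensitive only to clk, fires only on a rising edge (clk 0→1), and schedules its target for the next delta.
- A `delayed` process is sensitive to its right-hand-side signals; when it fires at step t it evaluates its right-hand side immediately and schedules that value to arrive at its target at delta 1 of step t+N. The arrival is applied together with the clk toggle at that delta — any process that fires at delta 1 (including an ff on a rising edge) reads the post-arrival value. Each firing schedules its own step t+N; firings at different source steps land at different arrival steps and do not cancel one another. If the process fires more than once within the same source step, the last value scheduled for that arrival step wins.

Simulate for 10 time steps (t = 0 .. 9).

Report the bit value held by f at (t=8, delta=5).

0

t=0 Δ0: g=1 d=0 j=0 f=1 c=0 e=1 a=0 k=0 clk=0 b=0 h=0
  Δ1: clk:0→1
  Δ2: b:0→1
  Δ3: f:1→0
  Δ4: d:0→1
  Δ5: a:0→1
  (5Δ to stable)
t=1 Δ0: g=1 d=1 j=0 f=0 c=0 e=1 a=1 k=0 clk=1 b=1 h=0
  Δ1: clk:1→0
  (1Δ to stable)
t=2 Δ0: g=1 d=1 j=0 f=0 c=0 e=1 a=1 k=0 clk=0 b=1 h=0
  Δ1: e:1→0, clk:0→1
  Δ2: b:1→0
  Δ3: f:0→1
  Δ4: d:1→0
  Δ5: a:1→0
  (5Δ to stable)
t=3 Δ0: g=1 d=0 j=0 f=1 c=0 e=0 a=0 k=0 clk=1 b=0 h=0
  Δ1: clk:1→0
  (1Δ to stable)
t=4 Δ0: g=1 d=0 j=0 f=1 c=0 e=0 a=0 k=0 clk=0 b=0 h=0
  Δ1: e:0→1, clk:0→1
  Δ2: b:0→1
  Δ3: f:1→0
  Δ4: d:0→1
  Δ5: a:0→1
  (5Δ to stable)
t=5 Δ0: g=1 d=1 j=0 f=0 c=0 e=1 a=1 k=0 clk=1 b=1 h=0
  Δ1: clk:1→0
  (1Δ to stable)
t=6 Δ0: g=1 d=1 j=0 f=0 c=0 e=1 a=1 k=0 clk=0 b=1 h=0
  Δ1: e:1→0, clk:0→1
  Δ2: b:1→0
  Δ3: f:0→1
  Δ4: d:1→0
  Δ5: a:1→0
  (5Δ to stable)
t=7 Δ0: g=1 d=0 j=0 f=1 c=0 e=0 a=0 k=0 clk=1 b=0 h=0
  Δ1: clk:1→0
  (1Δ to stable)
t=8 Δ0: g=1 d=0 j=0 f=1 c=0 e=0 a=0 k=0 clk=0 b=0 h=0
  Δ1: e:0→1, clk:0→1
  Δ2: b:0→1
  Δ3: f:1→0
  Δ4: d:0→1
  Δ5: a:0→1
  (5Δ to stable)
t=9 Δ0: g=1 d=1 j=0 f=0 c=0 e=1 a=1 k=0 clk=1 b=1 h=0
  Δ1: clk:1→0
  (1Δ to stable)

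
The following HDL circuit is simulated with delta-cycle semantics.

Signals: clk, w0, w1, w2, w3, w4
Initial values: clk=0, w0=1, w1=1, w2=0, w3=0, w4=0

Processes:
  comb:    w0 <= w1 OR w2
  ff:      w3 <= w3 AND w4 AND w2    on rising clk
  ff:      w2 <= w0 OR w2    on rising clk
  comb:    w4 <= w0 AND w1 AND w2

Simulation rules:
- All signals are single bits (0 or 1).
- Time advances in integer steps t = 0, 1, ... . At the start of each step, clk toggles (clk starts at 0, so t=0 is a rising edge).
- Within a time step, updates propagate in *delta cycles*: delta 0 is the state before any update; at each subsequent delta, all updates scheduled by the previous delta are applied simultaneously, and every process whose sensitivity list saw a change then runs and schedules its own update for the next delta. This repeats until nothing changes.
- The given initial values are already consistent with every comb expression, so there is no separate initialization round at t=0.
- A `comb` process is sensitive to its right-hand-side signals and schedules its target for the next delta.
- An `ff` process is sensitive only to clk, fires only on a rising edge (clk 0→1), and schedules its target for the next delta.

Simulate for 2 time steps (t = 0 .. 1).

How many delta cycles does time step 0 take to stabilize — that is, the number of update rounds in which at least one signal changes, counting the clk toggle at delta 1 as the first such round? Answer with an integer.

[bits: w0,w4,w1,clk,w2,w3]
t=0: Δ0=101000 Δ1=101100 Δ2=101110 Δ3=111110 | 3Δ
t=1: Δ0=111110 Δ1=111010 | 1Δ

3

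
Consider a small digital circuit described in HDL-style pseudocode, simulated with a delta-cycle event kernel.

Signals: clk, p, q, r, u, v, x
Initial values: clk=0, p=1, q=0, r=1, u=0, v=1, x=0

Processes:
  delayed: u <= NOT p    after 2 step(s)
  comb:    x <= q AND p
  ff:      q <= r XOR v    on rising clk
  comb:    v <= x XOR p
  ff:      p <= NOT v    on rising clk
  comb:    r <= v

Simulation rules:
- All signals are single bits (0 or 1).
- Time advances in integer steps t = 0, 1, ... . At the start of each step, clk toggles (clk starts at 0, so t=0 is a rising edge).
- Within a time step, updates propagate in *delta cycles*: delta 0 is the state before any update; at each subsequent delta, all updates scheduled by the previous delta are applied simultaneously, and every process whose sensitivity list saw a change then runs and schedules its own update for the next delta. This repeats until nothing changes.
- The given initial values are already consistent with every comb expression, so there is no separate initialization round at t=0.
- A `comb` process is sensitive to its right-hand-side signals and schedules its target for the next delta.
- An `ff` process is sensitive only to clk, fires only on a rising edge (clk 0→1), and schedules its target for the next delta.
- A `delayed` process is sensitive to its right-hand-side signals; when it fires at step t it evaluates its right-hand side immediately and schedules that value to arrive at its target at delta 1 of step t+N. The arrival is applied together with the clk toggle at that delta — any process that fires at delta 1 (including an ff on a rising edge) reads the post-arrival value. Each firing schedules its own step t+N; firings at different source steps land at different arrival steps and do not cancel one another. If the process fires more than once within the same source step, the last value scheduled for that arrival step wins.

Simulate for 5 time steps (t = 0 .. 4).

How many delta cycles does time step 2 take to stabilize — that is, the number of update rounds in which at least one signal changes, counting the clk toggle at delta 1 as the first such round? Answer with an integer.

4

t=0 Δ0: v=1 x=0 u=0 p=1 q=0 r=1 clk=0
  Δ1: clk:0→1
  Δ2: p:1→0
  Δ3: v:1→0
  Δ4: r:1→0
  (4Δ to stable)
t=1 Δ0: v=0 x=0 u=0 p=0 q=0 r=0 clk=1
  Δ1: clk:1→0
  (1Δ to stable)
t=2 Δ0: v=0 x=0 u=0 p=0 q=0 r=0 clk=0
  Δ1: u:0→1, clk:0→1
  Δ2: p:0→1
  Δ3: v:0→1
  Δ4: r:0→1
  (4Δ to stable)
t=3 Δ0: v=1 x=0 u=1 p=1 q=0 r=1 clk=1
  Δ1: clk:1→0
  (1Δ to stable)
t=4 Δ0: v=1 x=0 u=1 p=1 q=0 r=1 clk=0
  Δ1: u:1→0, clk:0→1
  Δ2: p:1→0
  Δ3: v:1→0
  Δ4: r:1→0
  (4Δ to stable)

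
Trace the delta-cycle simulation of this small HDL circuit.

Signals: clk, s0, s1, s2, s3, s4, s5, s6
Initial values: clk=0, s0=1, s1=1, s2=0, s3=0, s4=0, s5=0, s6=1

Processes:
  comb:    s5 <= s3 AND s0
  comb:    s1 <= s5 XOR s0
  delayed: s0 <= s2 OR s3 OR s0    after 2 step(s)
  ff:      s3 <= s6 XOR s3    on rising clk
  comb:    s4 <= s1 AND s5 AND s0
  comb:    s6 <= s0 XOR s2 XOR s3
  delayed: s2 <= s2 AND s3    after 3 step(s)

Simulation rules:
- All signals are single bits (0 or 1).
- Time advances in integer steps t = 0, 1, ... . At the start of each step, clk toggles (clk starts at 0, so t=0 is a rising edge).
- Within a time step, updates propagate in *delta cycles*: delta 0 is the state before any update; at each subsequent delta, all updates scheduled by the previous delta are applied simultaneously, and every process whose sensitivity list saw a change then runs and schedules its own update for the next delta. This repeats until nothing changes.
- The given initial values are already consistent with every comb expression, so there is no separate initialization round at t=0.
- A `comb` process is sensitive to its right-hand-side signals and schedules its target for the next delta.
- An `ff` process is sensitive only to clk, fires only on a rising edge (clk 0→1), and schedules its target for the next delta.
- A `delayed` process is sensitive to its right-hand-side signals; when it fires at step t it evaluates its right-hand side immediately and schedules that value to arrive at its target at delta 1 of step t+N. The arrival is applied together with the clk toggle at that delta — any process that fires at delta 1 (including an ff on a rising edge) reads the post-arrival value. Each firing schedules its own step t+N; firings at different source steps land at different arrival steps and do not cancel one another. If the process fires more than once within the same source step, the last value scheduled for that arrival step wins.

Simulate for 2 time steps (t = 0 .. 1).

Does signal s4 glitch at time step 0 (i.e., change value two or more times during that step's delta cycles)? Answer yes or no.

yes

[bits: s5,s0,clk,s1,s2,s4,s3,s6]
t=0: Δ0=01010001 Δ1=01110001 Δ2=01110011 Δ3=11110010 Δ4=11100110 Δ5=11100010 | 5Δ
t=1: Δ0=11100010 Δ1=11000010 | 1Δ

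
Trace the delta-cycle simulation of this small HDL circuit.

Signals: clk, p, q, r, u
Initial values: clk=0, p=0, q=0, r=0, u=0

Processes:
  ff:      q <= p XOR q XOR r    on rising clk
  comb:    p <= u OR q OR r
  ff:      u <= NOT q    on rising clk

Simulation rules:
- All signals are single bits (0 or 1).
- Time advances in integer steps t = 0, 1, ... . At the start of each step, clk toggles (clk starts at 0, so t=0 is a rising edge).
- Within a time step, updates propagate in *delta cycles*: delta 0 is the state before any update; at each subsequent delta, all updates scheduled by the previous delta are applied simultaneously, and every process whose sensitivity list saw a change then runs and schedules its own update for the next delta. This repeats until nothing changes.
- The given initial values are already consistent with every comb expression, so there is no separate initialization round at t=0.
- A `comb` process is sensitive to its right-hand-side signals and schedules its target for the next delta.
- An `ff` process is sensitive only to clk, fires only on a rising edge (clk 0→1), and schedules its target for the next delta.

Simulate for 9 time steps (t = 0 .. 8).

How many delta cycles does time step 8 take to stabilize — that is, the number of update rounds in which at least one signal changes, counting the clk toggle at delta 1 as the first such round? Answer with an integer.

2

t=0 Δ0: p=0 q=0 r=0 clk=0 u=0
  Δ1: clk:0→1
  Δ2: u:0→1
  Δ3: p:0→1
  (3Δ to stable)
t=1 Δ0: p=1 q=0 r=0 clk=1 u=1
  Δ1: clk:1→0
  (1Δ to stable)
t=2 Δ0: p=1 q=0 r=0 clk=0 u=1
  Δ1: clk:0→1
  Δ2: q:0→1
  (2Δ to stable)
t=3 Δ0: p=1 q=1 r=0 clk=1 u=1
  Δ1: clk:1→0
  (1Δ to stable)
t=4 Δ0: p=1 q=1 r=0 clk=0 u=1
  Δ1: clk:0→1
  Δ2: q:1→0, u:1→0
  Δ3: p:1→0
  (3Δ to stable)
t=5 Δ0: p=0 q=0 r=0 clk=1 u=0
  Δ1: clk:1→0
  (1Δ to stable)
t=6 Δ0: p=0 q=0 r=0 clk=0 u=0
  Δ1: clk:0→1
  Δ2: u:0→1
  Δ3: p:0→1
  (3Δ to stable)
t=7 Δ0: p=1 q=0 r=0 clk=1 u=1
  Δ1: clk:1→0
  (1Δ to stable)
t=8 Δ0: p=1 q=0 r=0 clk=0 u=1
  Δ1: clk:0→1
  Δ2: q:0→1
  (2Δ to stable)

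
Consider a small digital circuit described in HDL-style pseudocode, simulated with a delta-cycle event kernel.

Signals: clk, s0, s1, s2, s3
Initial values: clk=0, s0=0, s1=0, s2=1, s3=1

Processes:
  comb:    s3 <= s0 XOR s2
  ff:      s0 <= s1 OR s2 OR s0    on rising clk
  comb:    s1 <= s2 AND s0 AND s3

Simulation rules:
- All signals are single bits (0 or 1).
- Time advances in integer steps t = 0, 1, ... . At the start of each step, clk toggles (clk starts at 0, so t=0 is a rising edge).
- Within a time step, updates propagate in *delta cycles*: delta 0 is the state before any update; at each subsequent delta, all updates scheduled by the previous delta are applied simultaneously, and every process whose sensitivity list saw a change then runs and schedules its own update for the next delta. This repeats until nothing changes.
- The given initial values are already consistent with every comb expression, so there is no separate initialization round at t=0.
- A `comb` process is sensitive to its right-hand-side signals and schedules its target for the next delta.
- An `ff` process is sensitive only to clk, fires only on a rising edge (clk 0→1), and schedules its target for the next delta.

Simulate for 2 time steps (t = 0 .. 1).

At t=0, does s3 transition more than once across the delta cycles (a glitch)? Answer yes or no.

t0.Δ0 s0=0 clk=0 s2=1 s3=1 s1=0
t0.Δ1 s0=0 clk=1 s2=1 s3=1 s1=0
t0.Δ2 s0=1 clk=1 s2=1 s3=1 s1=0
t0.Δ3 s0=1 clk=1 s2=1 s3=0 s1=1
t0.Δ4 s0=1 clk=1 s2=1 s3=0 s1=0
t1.Δ0 s0=1 clk=1 s2=1 s3=0 s1=0
t1.Δ1 s0=1 clk=0 s2=1 s3=0 s1=0

no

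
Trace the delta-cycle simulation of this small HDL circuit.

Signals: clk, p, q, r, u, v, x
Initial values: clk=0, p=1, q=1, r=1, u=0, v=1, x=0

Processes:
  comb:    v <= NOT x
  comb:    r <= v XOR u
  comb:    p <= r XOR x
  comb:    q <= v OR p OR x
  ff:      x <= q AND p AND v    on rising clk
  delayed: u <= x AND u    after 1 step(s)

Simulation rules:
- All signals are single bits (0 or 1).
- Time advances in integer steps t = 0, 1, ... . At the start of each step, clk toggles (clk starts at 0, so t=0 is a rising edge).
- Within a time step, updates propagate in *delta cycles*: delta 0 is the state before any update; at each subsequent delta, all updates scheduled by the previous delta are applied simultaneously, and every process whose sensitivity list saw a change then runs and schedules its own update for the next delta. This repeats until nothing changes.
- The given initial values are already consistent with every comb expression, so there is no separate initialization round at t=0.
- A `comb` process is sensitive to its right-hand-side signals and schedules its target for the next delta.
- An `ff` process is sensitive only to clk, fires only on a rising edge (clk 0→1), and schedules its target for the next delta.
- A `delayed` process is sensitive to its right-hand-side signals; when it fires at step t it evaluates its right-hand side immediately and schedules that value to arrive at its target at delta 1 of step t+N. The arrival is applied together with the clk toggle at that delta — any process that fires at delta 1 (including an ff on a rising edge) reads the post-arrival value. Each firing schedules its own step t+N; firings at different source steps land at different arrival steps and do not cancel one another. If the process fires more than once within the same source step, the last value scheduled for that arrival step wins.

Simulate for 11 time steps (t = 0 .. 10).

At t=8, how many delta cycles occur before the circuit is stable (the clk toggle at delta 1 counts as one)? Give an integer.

t=0 Δ0: r=1 u=0 x=0 v=1 p=1 q=1 clk=0
  Δ1: clk:0→1
  Δ2: x:0→1
  Δ3: v:1→0, p:1→0
  Δ4: r:1→0
  Δ5: p:0→1
  (5Δ to stable)
t=1 Δ0: r=0 u=0 x=1 v=0 p=1 q=1 clk=1
  Δ1: clk:1→0
  (1Δ to stable)
t=2 Δ0: r=0 u=0 x=1 v=0 p=1 q=1 clk=0
  Δ1: clk:0→1
  Δ2: x:1→0
  Δ3: v:0→1, p:1→0
  Δ4: r:0→1
  Δ5: p:0→1
  (5Δ to stable)
t=3 Δ0: r=1 u=0 x=0 v=1 p=1 q=1 clk=1
  Δ1: clk:1→0
  (1Δ to stable)
t=4 Δ0: r=1 u=0 x=0 v=1 p=1 q=1 clk=0
  Δ1: clk:0→1
  Δ2: x:0→1
  Δ3: v:1→0, p:1→0
  Δ4: r:1→0
  Δ5: p:0→1
  (5Δ to stable)
t=5 Δ0: r=0 u=0 x=1 v=0 p=1 q=1 clk=1
  Δ1: clk:1→0
  (1Δ to stable)
t=6 Δ0: r=0 u=0 x=1 v=0 p=1 q=1 clk=0
  Δ1: clk:0→1
  Δ2: x:1→0
  Δ3: v:0→1, p:1→0
  Δ4: r:0→1
  Δ5: p:0→1
  (5Δ to stable)
t=7 Δ0: r=1 u=0 x=0 v=1 p=1 q=1 clk=1
  Δ1: clk:1→0
  (1Δ to stable)
t=8 Δ0: r=1 u=0 x=0 v=1 p=1 q=1 clk=0
  Δ1: clk:0→1
  Δ2: x:0→1
  Δ3: v:1→0, p:1→0
  Δ4: r:1→0
  Δ5: p:0→1
  (5Δ to stable)
t=9 Δ0: r=0 u=0 x=1 v=0 p=1 q=1 clk=1
  Δ1: clk:1→0
  (1Δ to stable)
t=10 Δ0: r=0 u=0 x=1 v=0 p=1 q=1 clk=0
  Δ1: clk:0→1
  Δ2: x:1→0
  Δ3: v:0→1, p:1→0
  Δ4: r:0→1
  Δ5: p:0→1
  (5Δ to stable)

5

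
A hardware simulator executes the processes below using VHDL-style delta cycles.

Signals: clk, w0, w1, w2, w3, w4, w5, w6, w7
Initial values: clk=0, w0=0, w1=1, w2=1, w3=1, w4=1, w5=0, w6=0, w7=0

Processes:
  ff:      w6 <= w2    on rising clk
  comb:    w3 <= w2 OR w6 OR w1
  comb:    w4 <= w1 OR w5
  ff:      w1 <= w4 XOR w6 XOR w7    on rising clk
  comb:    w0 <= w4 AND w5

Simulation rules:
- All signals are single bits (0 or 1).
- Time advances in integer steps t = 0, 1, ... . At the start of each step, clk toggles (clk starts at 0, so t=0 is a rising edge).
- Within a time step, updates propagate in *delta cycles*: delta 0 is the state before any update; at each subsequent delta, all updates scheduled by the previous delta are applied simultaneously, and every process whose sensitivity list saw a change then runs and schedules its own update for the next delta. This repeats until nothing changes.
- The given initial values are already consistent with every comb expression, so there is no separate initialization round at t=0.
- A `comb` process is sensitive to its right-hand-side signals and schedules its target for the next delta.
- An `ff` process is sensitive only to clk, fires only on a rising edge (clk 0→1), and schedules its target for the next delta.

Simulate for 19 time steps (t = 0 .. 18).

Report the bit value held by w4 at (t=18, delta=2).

1

[bits: w6,clk,w5,w0,w1,w2,w4,w3,w7]
t=0: Δ0=000011110 Δ1=010011110 Δ2=110011110 | 2Δ
t=1: Δ0=110011110 Δ1=100011110 | 1Δ
t=2: Δ0=100011110 Δ1=110011110 Δ2=110001110 Δ3=110001010 | 3Δ
t=3: Δ0=110001010 Δ1=100001010 | 1Δ
t=4: Δ0=100001010 Δ1=110001010 Δ2=110011010 Δ3=110011110 | 3Δ
t=5: Δ0=110011110 Δ1=100011110 | 1Δ
t=6: Δ0=100011110 Δ1=110011110 Δ2=110001110 Δ3=110001010 | 3Δ
t=7: Δ0=110001010 Δ1=100001010 | 1Δ
t=8: Δ0=100001010 Δ1=110001010 Δ2=110011010 Δ3=110011110 | 3Δ
t=9: Δ0=110011110 Δ1=100011110 | 1Δ
t=10: Δ0=100011110 Δ1=110011110 Δ2=110001110 Δ3=110001010 | 3Δ
t=11: Δ0=110001010 Δ1=100001010 | 1Δ
t=12: Δ0=100001010 Δ1=110001010 Δ2=110011010 Δ3=110011110 | 3Δ
t=13: Δ0=110011110 Δ1=100011110 | 1Δ
t=14: Δ0=100011110 Δ1=110011110 Δ2=110001110 Δ3=110001010 | 3Δ
t=15: Δ0=110001010 Δ1=100001010 | 1Δ
t=16: Δ0=100001010 Δ1=110001010 Δ2=110011010 Δ3=110011110 | 3Δ
t=17: Δ0=110011110 Δ1=100011110 | 1Δ
t=18: Δ0=100011110 Δ1=110011110 Δ2=110001110 Δ3=110001010 | 3Δ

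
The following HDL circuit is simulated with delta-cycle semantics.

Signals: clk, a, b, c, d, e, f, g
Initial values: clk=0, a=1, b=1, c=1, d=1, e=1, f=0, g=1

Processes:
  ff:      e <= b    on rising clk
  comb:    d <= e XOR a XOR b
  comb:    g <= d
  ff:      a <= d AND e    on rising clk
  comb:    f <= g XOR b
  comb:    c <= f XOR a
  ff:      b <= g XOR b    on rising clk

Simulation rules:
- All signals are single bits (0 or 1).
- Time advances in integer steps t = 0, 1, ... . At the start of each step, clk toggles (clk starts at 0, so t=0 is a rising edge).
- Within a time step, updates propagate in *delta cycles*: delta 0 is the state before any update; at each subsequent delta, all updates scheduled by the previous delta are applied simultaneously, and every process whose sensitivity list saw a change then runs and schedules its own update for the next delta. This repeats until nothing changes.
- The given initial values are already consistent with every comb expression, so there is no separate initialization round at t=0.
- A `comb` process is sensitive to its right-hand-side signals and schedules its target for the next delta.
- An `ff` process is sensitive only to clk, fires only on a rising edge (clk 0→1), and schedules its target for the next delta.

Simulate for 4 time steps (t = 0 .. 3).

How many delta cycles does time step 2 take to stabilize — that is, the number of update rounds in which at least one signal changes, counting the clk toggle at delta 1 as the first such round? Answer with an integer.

t0.Δ0 a=1 c=1 d=1 b=1 f=0 g=1 e=1 clk=0
t0.Δ1 a=1 c=1 d=1 b=1 f=0 g=1 e=1 clk=1
t0.Δ2 a=1 c=1 d=1 b=0 f=0 g=1 e=1 clk=1
t0.Δ3 a=1 c=1 d=0 b=0 f=1 g=1 e=1 clk=1
t0.Δ4 a=1 c=0 d=0 b=0 f=1 g=0 e=1 clk=1
t0.Δ5 a=1 c=0 d=0 b=0 f=0 g=0 e=1 clk=1
t0.Δ6 a=1 c=1 d=0 b=0 f=0 g=0 e=1 clk=1
t1.Δ0 a=1 c=1 d=0 b=0 f=0 g=0 e=1 clk=1
t1.Δ1 a=1 c=1 d=0 b=0 f=0 g=0 e=1 clk=0
t2.Δ0 a=1 c=1 d=0 b=0 f=0 g=0 e=1 clk=0
t2.Δ1 a=1 c=1 d=0 b=0 f=0 g=0 e=1 clk=1
t2.Δ2 a=0 c=1 d=0 b=0 f=0 g=0 e=0 clk=1
t2.Δ3 a=0 c=0 d=0 b=0 f=0 g=0 e=0 clk=1
t3.Δ0 a=0 c=0 d=0 b=0 f=0 g=0 e=0 clk=1
t3.Δ1 a=0 c=0 d=0 b=0 f=0 g=0 e=0 clk=0

3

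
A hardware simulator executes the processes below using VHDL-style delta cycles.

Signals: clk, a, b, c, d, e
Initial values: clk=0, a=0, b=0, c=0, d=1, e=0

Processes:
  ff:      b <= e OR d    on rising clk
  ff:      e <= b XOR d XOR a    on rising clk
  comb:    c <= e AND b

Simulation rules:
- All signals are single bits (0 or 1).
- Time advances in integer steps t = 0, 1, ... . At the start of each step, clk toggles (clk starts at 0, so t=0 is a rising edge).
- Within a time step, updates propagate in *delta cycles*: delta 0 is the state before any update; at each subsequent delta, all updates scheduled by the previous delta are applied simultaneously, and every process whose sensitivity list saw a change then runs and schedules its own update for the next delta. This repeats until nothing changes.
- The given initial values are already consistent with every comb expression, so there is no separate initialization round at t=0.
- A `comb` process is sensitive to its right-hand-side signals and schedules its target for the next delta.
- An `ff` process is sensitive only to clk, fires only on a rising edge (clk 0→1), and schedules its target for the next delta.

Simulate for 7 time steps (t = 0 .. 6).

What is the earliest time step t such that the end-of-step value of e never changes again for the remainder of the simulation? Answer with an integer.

2

t=0 Δ0: b=0 clk=0 a=0 d=1 e=0 c=0
  Δ1: clk:0→1
  Δ2: b:0→1, e:0→1
  Δ3: c:0→1
  (3Δ to stable)
t=1 Δ0: b=1 clk=1 a=0 d=1 e=1 c=1
  Δ1: clk:1→0
  (1Δ to stable)
t=2 Δ0: b=1 clk=0 a=0 d=1 e=1 c=1
  Δ1: clk:0→1
  Δ2: e:1→0
  Δ3: c:1→0
  (3Δ to stable)
t=3 Δ0: b=1 clk=1 a=0 d=1 e=0 c=0
  Δ1: clk:1→0
  (1Δ to stable)
t=4 Δ0: b=1 clk=0 a=0 d=1 e=0 c=0
  Δ1: clk:0→1
  (1Δ to stable)
t=5 Δ0: b=1 clk=1 a=0 d=1 e=0 c=0
  Δ1: clk:1→0
  (1Δ to stable)
t=6 Δ0: b=1 clk=0 a=0 d=1 e=0 c=0
  Δ1: clk:0→1
  (1Δ to stable)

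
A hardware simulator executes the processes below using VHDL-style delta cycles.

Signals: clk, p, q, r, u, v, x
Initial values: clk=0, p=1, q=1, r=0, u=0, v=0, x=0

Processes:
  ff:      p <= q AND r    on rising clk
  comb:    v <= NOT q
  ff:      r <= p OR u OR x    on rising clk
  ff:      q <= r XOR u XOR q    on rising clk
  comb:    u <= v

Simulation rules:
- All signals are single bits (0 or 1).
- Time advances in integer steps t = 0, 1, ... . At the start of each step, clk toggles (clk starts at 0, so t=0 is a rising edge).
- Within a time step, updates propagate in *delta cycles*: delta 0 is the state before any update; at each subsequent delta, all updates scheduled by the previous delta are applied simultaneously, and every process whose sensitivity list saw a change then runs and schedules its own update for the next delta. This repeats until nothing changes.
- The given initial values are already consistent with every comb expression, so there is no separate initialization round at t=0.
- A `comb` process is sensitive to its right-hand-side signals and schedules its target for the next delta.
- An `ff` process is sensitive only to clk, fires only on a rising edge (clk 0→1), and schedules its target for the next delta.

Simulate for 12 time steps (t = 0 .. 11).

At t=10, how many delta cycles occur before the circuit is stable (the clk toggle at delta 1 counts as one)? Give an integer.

4

t=0 Δ0: clk=0 p=1 r=0 u=0 q=1 x=0 v=0
  Δ1: clk:0→1
  Δ2: p:1→0, r:0→1
  (2Δ to stable)
t=1 Δ0: clk=1 p=0 r=1 u=0 q=1 x=0 v=0
  Δ1: clk:1→0
  (1Δ to stable)
t=2 Δ0: clk=0 p=0 r=1 u=0 q=1 x=0 v=0
  Δ1: clk:0→1
  Δ2: p:0→1, r:1→0, q:1→0
  Δ3: v:0→1
  Δ4: u:0→1
  (4Δ to stable)
t=3 Δ0: clk=1 p=1 r=0 u=1 q=0 x=0 v=1
  Δ1: clk:1→0
  (1Δ to stable)
t=4 Δ0: clk=0 p=1 r=0 u=1 q=0 x=0 v=1
  Δ1: clk:0→1
  Δ2: p:1→0, r:0→1, q:0→1
  Δ3: v:1→0
  Δ4: u:1→0
  (4Δ to stable)
t=5 Δ0: clk=1 p=0 r=1 u=0 q=1 x=0 v=0
  Δ1: clk:1→0
  (1Δ to stable)
t=6 Δ0: clk=0 p=0 r=1 u=0 q=1 x=0 v=0
  Δ1: clk:0→1
  Δ2: p:0→1, r:1→0, q:1→0
  Δ3: v:0→1
  Δ4: u:0→1
  (4Δ to stable)
t=7 Δ0: clk=1 p=1 r=0 u=1 q=0 x=0 v=1
  Δ1: clk:1→0
  (1Δ to stable)
t=8 Δ0: clk=0 p=1 r=0 u=1 q=0 x=0 v=1
  Δ1: clk:0→1
  Δ2: p:1→0, r:0→1, q:0→1
  Δ3: v:1→0
  Δ4: u:1→0
  (4Δ to stable)
t=9 Δ0: clk=1 p=0 r=1 u=0 q=1 x=0 v=0
  Δ1: clk:1→0
  (1Δ to stable)
t=10 Δ0: clk=0 p=0 r=1 u=0 q=1 x=0 v=0
  Δ1: clk:0→1
  Δ2: p:0→1, r:1→0, q:1→0
  Δ3: v:0→1
  Δ4: u:0→1
  (4Δ to stable)
t=11 Δ0: clk=1 p=1 r=0 u=1 q=0 x=0 v=1
  Δ1: clk:1→0
  (1Δ to stable)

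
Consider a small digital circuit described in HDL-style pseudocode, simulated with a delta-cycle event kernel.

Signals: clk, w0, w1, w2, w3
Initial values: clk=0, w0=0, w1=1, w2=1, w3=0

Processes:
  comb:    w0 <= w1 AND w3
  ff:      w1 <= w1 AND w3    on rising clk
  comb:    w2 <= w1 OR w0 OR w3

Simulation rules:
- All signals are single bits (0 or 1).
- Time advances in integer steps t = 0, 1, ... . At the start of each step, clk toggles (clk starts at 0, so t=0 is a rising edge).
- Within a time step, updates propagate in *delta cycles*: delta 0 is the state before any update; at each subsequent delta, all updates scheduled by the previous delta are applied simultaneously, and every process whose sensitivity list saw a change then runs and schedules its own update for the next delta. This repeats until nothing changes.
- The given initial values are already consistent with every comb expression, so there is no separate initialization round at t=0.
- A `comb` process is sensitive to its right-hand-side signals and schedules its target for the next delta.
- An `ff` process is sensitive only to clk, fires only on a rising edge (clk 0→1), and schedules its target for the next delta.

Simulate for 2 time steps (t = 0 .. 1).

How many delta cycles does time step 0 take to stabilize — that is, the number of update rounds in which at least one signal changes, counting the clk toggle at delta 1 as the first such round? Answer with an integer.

3

[bits: w3,w0,w2,clk,w1]
t=0: Δ0=00101 Δ1=00111 Δ2=00110 Δ3=00010 | 3Δ
t=1: Δ0=00010 Δ1=00000 | 1Δ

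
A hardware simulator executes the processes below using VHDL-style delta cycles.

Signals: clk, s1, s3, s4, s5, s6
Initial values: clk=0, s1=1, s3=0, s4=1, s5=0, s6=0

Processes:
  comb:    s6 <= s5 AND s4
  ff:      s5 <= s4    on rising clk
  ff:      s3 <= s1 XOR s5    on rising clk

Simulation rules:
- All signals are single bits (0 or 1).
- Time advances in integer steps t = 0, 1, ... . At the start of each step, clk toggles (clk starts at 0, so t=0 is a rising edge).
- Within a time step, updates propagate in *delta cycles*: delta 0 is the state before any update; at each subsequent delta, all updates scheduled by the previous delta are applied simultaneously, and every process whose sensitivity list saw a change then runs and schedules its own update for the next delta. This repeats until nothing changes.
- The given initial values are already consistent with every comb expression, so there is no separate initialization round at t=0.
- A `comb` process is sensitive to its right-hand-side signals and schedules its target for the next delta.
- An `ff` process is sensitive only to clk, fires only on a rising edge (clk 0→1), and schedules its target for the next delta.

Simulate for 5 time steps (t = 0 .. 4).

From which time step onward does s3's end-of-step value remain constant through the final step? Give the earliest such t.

t0.Δ0 s3=0 s6=0 s5=0 clk=0 s4=1 s1=1
t0.Δ1 s3=0 s6=0 s5=0 clk=1 s4=1 s1=1
t0.Δ2 s3=1 s6=0 s5=1 clk=1 s4=1 s1=1
t0.Δ3 s3=1 s6=1 s5=1 clk=1 s4=1 s1=1
t1.Δ0 s3=1 s6=1 s5=1 clk=1 s4=1 s1=1
t1.Δ1 s3=1 s6=1 s5=1 clk=0 s4=1 s1=1
t2.Δ0 s3=1 s6=1 s5=1 clk=0 s4=1 s1=1
t2.Δ1 s3=1 s6=1 s5=1 clk=1 s4=1 s1=1
t2.Δ2 s3=0 s6=1 s5=1 clk=1 s4=1 s1=1
t3.Δ0 s3=0 s6=1 s5=1 clk=1 s4=1 s1=1
t3.Δ1 s3=0 s6=1 s5=1 clk=0 s4=1 s1=1
t4.Δ0 s3=0 s6=1 s5=1 clk=0 s4=1 s1=1
t4.Δ1 s3=0 s6=1 s5=1 clk=1 s4=1 s1=1

2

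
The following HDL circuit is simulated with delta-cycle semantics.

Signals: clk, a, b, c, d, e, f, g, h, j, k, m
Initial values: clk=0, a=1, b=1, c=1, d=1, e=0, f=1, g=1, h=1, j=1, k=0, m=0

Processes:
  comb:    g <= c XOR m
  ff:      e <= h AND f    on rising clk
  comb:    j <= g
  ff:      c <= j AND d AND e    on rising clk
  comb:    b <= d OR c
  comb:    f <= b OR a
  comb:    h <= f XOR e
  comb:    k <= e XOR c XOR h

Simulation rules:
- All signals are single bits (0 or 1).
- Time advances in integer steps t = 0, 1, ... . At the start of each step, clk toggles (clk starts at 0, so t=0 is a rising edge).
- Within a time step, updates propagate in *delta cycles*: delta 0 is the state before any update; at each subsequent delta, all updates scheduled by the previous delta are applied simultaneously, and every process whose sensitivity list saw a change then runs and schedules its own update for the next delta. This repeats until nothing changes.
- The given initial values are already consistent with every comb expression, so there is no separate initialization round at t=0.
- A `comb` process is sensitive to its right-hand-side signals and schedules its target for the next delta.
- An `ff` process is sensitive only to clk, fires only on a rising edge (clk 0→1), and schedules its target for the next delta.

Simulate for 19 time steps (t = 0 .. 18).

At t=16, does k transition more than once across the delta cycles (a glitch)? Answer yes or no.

yes

t0.Δ0 d=1 a=1 clk=0 c=1 g=1 m=0 h=1 b=1 k=0 f=1 j=1 e=0
t0.Δ1 d=1 a=1 clk=1 c=1 g=1 m=0 h=1 b=1 k=0 f=1 j=1 e=0
t0.Δ2 d=1 a=1 clk=1 c=0 g=1 m=0 h=1 b=1 k=0 f=1 j=1 e=1
t0.Δ3 d=1 a=1 clk=1 c=0 g=0 m=0 h=0 b=1 k=0 f=1 j=1 e=1
t0.Δ4 d=1 a=1 clk=1 c=0 g=0 m=0 h=0 b=1 k=1 f=1 j=0 e=1
t1.Δ0 d=1 a=1 clk=1 c=0 g=0 m=0 h=0 b=1 k=1 f=1 j=0 e=1
t1.Δ1 d=1 a=1 clk=0 c=0 g=0 m=0 h=0 b=1 k=1 f=1 j=0 e=1
t2.Δ0 d=1 a=1 clk=0 c=0 g=0 m=0 h=0 b=1 k=1 f=1 j=0 e=1
t2.Δ1 d=1 a=1 clk=1 c=0 g=0 m=0 h=0 b=1 k=1 f=1 j=0 e=1
t2.Δ2 d=1 a=1 clk=1 c=0 g=0 m=0 h=0 b=1 k=1 f=1 j=0 e=0
t2.Δ3 d=1 a=1 clk=1 c=0 g=0 m=0 h=1 b=1 k=0 f=1 j=0 e=0
t2.Δ4 d=1 a=1 clk=1 c=0 g=0 m=0 h=1 b=1 k=1 f=1 j=0 e=0
t3.Δ0 d=1 a=1 clk=1 c=0 g=0 m=0 h=1 b=1 k=1 f=1 j=0 e=0
t3.Δ1 d=1 a=1 clk=0 c=0 g=0 m=0 h=1 b=1 k=1 f=1 j=0 e=0
t4.Δ0 d=1 a=1 clk=0 c=0 g=0 m=0 h=1 b=1 k=1 f=1 j=0 e=0
t4.Δ1 d=1 a=1 clk=1 c=0 g=0 m=0 h=1 b=1 k=1 f=1 j=0 e=0
t4.Δ2 d=1 a=1 clk=1 c=0 g=0 m=0 h=1 b=1 k=1 f=1 j=0 e=1
t4.Δ3 d=1 a=1 clk=1 c=0 g=0 m=0 h=0 b=1 k=0 f=1 j=0 e=1
t4.Δ4 d=1 a=1 clk=1 c=0 g=0 m=0 h=0 b=1 k=1 f=1 j=0 e=1
t5.Δ0 d=1 a=1 clk=1 c=0 g=0 m=0 h=0 b=1 k=1 f=1 j=0 e=1
t5.Δ1 d=1 a=1 clk=0 c=0 g=0 m=0 h=0 b=1 k=1 f=1 j=0 e=1
t6.Δ0 d=1 a=1 clk=0 c=0 g=0 m=0 h=0 b=1 k=1 f=1 j=0 e=1
t6.Δ1 d=1 a=1 clk=1 c=0 g=0 m=0 h=0 b=1 k=1 f=1 j=0 e=1
t6.Δ2 d=1 a=1 clk=1 c=0 g=0 m=0 h=0 b=1 k=1 f=1 j=0 e=0
t6.Δ3 d=1 a=1 clk=1 c=0 g=0 m=0 h=1 b=1 k=0 f=1 j=0 e=0
t6.Δ4 d=1 a=1 clk=1 c=0 g=0 m=0 h=1 b=1 k=1 f=1 j=0 e=0
t7.Δ0 d=1 a=1 clk=1 c=0 g=0 m=0 h=1 b=1 k=1 f=1 j=0 e=0
t7.Δ1 d=1 a=1 clk=0 c=0 g=0 m=0 h=1 b=1 k=1 f=1 j=0 e=0
t8.Δ0 d=1 a=1 clk=0 c=0 g=0 m=0 h=1 b=1 k=1 f=1 j=0 e=0
t8.Δ1 d=1 a=1 clk=1 c=0 g=0 m=0 h=1 b=1 k=1 f=1 j=0 e=0
t8.Δ2 d=1 a=1 clk=1 c=0 g=0 m=0 h=1 b=1 k=1 f=1 j=0 e=1
t8.Δ3 d=1 a=1 clk=1 c=0 g=0 m=0 h=0 b=1 k=0 f=1 j=0 e=1
t8.Δ4 d=1 a=1 clk=1 c=0 g=0 m=0 h=0 b=1 k=1 f=1 j=0 e=1
t9.Δ0 d=1 a=1 clk=1 c=0 g=0 m=0 h=0 b=1 k=1 f=1 j=0 e=1
t9.Δ1 d=1 a=1 clk=0 c=0 g=0 m=0 h=0 b=1 k=1 f=1 j=0 e=1
t10.Δ0 d=1 a=1 clk=0 c=0 g=0 m=0 h=0 b=1 k=1 f=1 j=0 e=1
t10.Δ1 d=1 a=1 clk=1 c=0 g=0 m=0 h=0 b=1 k=1 f=1 j=0 e=1
t10.Δ2 d=1 a=1 clk=1 c=0 g=0 m=0 h=0 b=1 k=1 f=1 j=0 e=0
t10.Δ3 d=1 a=1 clk=1 c=0 g=0 m=0 h=1 b=1 k=0 f=1 j=0 e=0
t10.Δ4 d=1 a=1 clk=1 c=0 g=0 m=0 h=1 b=1 k=1 f=1 j=0 e=0
t11.Δ0 d=1 a=1 clk=1 c=0 g=0 m=0 h=1 b=1 k=1 f=1 j=0 e=0
t11.Δ1 d=1 a=1 clk=0 c=0 g=0 m=0 h=1 b=1 k=1 f=1 j=0 e=0
t12.Δ0 d=1 a=1 clk=0 c=0 g=0 m=0 h=1 b=1 k=1 f=1 j=0 e=0
t12.Δ1 d=1 a=1 clk=1 c=0 g=0 m=0 h=1 b=1 k=1 f=1 j=0 e=0
t12.Δ2 d=1 a=1 clk=1 c=0 g=0 m=0 h=1 b=1 k=1 f=1 j=0 e=1
t12.Δ3 d=1 a=1 clk=1 c=0 g=0 m=0 h=0 b=1 k=0 f=1 j=0 e=1
t12.Δ4 d=1 a=1 clk=1 c=0 g=0 m=0 h=0 b=1 k=1 f=1 j=0 e=1
t13.Δ0 d=1 a=1 clk=1 c=0 g=0 m=0 h=0 b=1 k=1 f=1 j=0 e=1
t13.Δ1 d=1 a=1 clk=0 c=0 g=0 m=0 h=0 b=1 k=1 f=1 j=0 e=1
t14.Δ0 d=1 a=1 clk=0 c=0 g=0 m=0 h=0 b=1 k=1 f=1 j=0 e=1
t14.Δ1 d=1 a=1 clk=1 c=0 g=0 m=0 h=0 b=1 k=1 f=1 j=0 e=1
t14.Δ2 d=1 a=1 clk=1 c=0 g=0 m=0 h=0 b=1 k=1 f=1 j=0 e=0
t14.Δ3 d=1 a=1 clk=1 c=0 g=0 m=0 h=1 b=1 k=0 f=1 j=0 e=0
t14.Δ4 d=1 a=1 clk=1 c=0 g=0 m=0 h=1 b=1 k=1 f=1 j=0 e=0
t15.Δ0 d=1 a=1 clk=1 c=0 g=0 m=0 h=1 b=1 k=1 f=1 j=0 e=0
t15.Δ1 d=1 a=1 clk=0 c=0 g=0 m=0 h=1 b=1 k=1 f=1 j=0 e=0
t16.Δ0 d=1 a=1 clk=0 c=0 g=0 m=0 h=1 b=1 k=1 f=1 j=0 e=0
t16.Δ1 d=1 a=1 clk=1 c=0 g=0 m=0 h=1 b=1 k=1 f=1 j=0 e=0
t16.Δ2 d=1 a=1 clk=1 c=0 g=0 m=0 h=1 b=1 k=1 f=1 j=0 e=1
t16.Δ3 d=1 a=1 clk=1 c=0 g=0 m=0 h=0 b=1 k=0 f=1 j=0 e=1
t16.Δ4 d=1 a=1 clk=1 c=0 g=0 m=0 h=0 b=1 k=1 f=1 j=0 e=1
t17.Δ0 d=1 a=1 clk=1 c=0 g=0 m=0 h=0 b=1 k=1 f=1 j=0 e=1
t17.Δ1 d=1 a=1 clk=0 c=0 g=0 m=0 h=0 b=1 k=1 f=1 j=0 e=1
t18.Δ0 d=1 a=1 clk=0 c=0 g=0 m=0 h=0 b=1 k=1 f=1 j=0 e=1
t18.Δ1 d=1 a=1 clk=1 c=0 g=0 m=0 h=0 b=1 k=1 f=1 j=0 e=1
t18.Δ2 d=1 a=1 clk=1 c=0 g=0 m=0 h=0 b=1 k=1 f=1 j=0 e=0
t18.Δ3 d=1 a=1 clk=1 c=0 g=0 m=0 h=1 b=1 k=0 f=1 j=0 e=0
t18.Δ4 d=1 a=1 clk=1 c=0 g=0 m=0 h=1 b=1 k=1 f=1 j=0 e=0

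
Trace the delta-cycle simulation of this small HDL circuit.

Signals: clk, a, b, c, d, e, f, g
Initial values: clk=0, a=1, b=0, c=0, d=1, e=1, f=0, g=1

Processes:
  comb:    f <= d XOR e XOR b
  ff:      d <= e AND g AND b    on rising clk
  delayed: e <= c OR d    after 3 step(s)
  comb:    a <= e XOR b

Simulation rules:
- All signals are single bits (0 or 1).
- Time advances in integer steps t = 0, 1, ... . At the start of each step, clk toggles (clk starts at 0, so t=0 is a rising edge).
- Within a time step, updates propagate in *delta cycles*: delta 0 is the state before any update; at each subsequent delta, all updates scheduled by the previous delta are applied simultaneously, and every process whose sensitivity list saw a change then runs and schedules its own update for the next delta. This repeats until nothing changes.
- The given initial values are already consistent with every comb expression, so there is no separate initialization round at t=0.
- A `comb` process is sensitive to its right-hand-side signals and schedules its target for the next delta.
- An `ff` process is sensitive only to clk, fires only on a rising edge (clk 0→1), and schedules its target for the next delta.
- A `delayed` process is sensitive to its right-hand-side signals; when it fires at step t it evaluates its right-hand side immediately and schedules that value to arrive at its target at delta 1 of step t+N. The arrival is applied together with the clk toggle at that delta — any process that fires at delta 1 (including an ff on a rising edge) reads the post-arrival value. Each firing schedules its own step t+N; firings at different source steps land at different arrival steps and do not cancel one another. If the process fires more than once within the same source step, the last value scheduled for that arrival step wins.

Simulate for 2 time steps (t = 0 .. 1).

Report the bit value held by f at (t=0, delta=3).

1

t=0 Δ0: d=1 g=1 e=1 f=0 b=0 a=1 clk=0 c=0
  Δ1: clk:0→1
  Δ2: d:1→0
  Δ3: f:0→1
  (3Δ to stable)
t=1 Δ0: d=0 g=1 e=1 f=1 b=0 a=1 clk=1 c=0
  Δ1: clk:1→0
  (1Δ to stable)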